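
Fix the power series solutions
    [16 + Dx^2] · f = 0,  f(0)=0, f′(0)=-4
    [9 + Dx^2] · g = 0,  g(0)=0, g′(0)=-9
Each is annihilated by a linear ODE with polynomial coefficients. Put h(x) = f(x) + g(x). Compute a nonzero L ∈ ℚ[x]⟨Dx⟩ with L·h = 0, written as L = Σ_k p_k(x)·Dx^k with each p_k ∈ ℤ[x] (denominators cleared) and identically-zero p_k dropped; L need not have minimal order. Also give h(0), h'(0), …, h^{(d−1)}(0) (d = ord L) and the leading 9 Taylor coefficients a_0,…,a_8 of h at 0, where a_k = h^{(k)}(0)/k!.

L = 144 + 25·Dx^2 + Dx^4  (order 4).
h: a_k = 0, -13, 0, 145/6, 0, -1753/120, 0, 4589/1008, 0, …
ICs: h(0) = 0, h′(0) = -13, h′′(0) = 0, h′′′(0) = 145.

f: a_k = 0, -4, 0, 32/3, 0, -128/15, 0, 1024/315, 0, …
g: a_k = 0, -9, 0, 27/2, 0, -243/40, 0, 729/560, 0, …
L₀ := lclm(L_f,L_g); ord L₀ ≤ 2+2.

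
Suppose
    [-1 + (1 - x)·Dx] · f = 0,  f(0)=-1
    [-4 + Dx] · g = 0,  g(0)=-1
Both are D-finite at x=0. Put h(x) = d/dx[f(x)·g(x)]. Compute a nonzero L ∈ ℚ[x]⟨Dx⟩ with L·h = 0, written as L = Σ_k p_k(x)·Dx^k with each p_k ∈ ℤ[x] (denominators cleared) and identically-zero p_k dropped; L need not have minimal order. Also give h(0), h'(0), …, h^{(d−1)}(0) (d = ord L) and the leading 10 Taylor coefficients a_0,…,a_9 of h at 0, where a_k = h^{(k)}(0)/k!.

L = (26 - 40·x + 16·x^2) + (-5 + 9·x - 4·x^2)·Dx  (order 1).
h: a_k = 5, 26, 71, 412/3, 643/3, 874/3, 16319/45, 134648/315, 153527/315, 1543462/2835, …
ICs: h(0) = 5.

f: a_k = -1, -1, -1, -1, -1, -1, -1, -1, -1, -1, …
g: a_k = -1, -4, -8, -32/3, -32/3, -128/15, -256/45, -1024/315, -512/315, -2048/2835, …
Product ⇒ symmetric product L₀, ord ≤ 1.
Differentiate: ansatz ord ≤ ord L₀ ⇒ L.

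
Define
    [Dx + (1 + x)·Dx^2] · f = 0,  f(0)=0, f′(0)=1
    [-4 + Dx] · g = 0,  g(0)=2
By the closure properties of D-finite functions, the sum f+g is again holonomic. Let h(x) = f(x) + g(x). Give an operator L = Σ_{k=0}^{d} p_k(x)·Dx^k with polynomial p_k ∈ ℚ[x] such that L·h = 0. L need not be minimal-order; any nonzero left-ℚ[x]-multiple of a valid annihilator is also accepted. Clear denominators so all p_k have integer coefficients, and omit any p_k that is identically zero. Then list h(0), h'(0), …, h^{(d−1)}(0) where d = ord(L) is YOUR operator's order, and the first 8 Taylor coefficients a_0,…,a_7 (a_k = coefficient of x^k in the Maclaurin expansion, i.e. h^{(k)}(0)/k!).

L = (-24 - 16·x)·Dx + (-14 - 32·x - 16·x^2)·Dx^2 + (5 + 9·x + 4·x^2)·Dx^3  (order 3).
h: a_k = 2, 9, 31/2, 65/3, 253/12, 259/15, 1009/90, 299/45, …
ICs: h(0) = 2, h′(0) = 9, h′′(0) = 31.

f: a_k = 0, 1, -1/2, 1/3, -1/4, 1/5, -1/6, 1/7, …
g: a_k = 2, 8, 16, 64/3, 64/3, 256/15, 512/45, 2048/315, …
Weyl lclm of L_f,L_g ⇒ L₀ (ord ≤ 3).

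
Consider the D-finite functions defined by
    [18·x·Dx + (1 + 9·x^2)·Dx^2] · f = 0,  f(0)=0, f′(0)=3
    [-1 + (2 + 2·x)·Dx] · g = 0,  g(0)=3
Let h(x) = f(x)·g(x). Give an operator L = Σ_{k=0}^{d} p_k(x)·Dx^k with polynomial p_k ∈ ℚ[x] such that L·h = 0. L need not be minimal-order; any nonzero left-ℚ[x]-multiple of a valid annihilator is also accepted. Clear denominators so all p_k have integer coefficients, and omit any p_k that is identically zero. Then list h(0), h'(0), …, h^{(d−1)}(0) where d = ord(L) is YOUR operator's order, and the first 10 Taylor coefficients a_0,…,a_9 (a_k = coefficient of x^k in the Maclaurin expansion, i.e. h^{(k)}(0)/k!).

L = (3 - 36·x - 9·x^2) + (-4 + 68·x + 108·x^2 + 36·x^3)·Dx + (4 + 8·x + 40·x^2 + 72·x^3 + 36·x^4)·Dx^2  (order 2).
h: a_k = 0, 9, 9/2, -225/8, -207/16, 95247/640, 91467/1280, -34214319/35840, -32981661/71680, 1530603405/229376, …
ICs: h(0) = 0, h′(0) = 9.

f: a_k = 0, 3, 0, -9, 0, 243/5, 0, -2187/7, 0, 2187, …
g: a_k = 3, 3/2, -3/8, 3/16, -15/128, 21/256, -63/1024, 99/2048, -1287/32768, 2145/65536, …
Sym-product of L_f,L_g gives L₀ (≤ ord 2).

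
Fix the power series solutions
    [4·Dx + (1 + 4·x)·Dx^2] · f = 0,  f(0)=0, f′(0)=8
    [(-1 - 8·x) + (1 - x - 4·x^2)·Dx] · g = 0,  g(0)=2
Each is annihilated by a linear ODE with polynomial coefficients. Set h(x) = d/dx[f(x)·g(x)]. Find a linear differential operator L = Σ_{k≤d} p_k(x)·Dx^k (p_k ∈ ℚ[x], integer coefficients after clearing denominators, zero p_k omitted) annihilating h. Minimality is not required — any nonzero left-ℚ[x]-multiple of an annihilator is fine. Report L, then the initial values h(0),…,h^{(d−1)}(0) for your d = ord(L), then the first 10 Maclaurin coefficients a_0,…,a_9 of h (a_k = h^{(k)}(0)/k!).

f: a_k = 0, 8, -16, 128/3, -128, 2048/5, -4096/3, 32768/7, -16384, 524288/9, …
g: a_k = 2, 2, 10, 18, 58, 130, 362, 882, 2330, 5858, …
Sym-product of L_f,L_g gives L₀ (≤ ord 2).
Differentiate: ansatz ord ≤ ord L₀ ⇒ L.
L = (152 + 864·x + 2304·x^2) + (1 + 100·x + 960·x^2 + 1792·x^3)·Dx + (-3 - 25·x - 24·x^2 + 176·x^3 + 256·x^4)·Dx^2  (order 2).
h: a_k = 16, -32, 400, -2240/3, 17488/3, -69344/5, 82000, -25451648/105, 41915792/35, -256764512/63, …
ICs: h(0) = 16, h′(0) = -32.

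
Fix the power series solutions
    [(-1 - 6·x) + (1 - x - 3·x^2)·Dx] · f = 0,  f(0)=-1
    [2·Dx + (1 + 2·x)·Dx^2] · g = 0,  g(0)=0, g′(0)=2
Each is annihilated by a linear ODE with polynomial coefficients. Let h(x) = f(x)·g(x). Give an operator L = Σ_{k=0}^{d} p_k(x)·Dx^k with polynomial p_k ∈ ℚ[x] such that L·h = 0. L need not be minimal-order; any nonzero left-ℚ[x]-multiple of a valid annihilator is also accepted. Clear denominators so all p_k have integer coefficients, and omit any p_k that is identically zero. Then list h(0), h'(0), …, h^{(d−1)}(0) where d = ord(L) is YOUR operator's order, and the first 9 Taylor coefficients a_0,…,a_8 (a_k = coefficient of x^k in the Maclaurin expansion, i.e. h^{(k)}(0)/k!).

L = (8 + 24·x) + (18·x + 30·x^2)·Dx + (-1 - x + 5·x^2 + 6·x^3)·Dx^2  (order 2).
h: a_k = 0, -2, 0, -26/3, -14/3, -556/15, -202/5, -5946/35, -9068/35, …
ICs: h(0) = 0, h′(0) = -2.

f: a_k = -1, -1, -4, -7, -19, -40, -97, -217, -508, …
g: a_k = 0, 2, -2, 8/3, -4, 32/5, -32/3, 128/7, -32, …
f·g: L₀ = L_f ⊗_s L_g, ord ≤ 1·2.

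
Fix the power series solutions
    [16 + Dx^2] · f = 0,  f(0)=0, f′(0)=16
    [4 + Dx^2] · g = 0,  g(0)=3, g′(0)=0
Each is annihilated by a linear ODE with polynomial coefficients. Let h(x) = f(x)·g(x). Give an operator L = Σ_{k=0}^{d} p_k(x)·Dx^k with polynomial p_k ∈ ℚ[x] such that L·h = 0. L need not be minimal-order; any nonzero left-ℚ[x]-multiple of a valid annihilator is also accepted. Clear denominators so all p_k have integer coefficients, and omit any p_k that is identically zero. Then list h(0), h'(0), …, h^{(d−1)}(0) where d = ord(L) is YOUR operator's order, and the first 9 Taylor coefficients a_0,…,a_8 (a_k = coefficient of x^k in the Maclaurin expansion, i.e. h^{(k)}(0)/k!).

f: a_k = 0, 16, 0, -128/3, 0, 512/15, 0, -4096/315, 0, …
g: a_k = 3, 0, -6, 0, 2, 0, -4/15, 0, 2/105, …
L₀ := L_f ⊗_s L_g (sym. prod.), ord ≤ 4.
L = 144 + 40·Dx^2 + Dx^4  (order 4).
h: a_k = 0, 48, 0, -224, 0, 1952/5, 0, -35008/105, 0, …
ICs: h(0) = 0, h′(0) = 48, h′′(0) = 0, h′′′(0) = -1344.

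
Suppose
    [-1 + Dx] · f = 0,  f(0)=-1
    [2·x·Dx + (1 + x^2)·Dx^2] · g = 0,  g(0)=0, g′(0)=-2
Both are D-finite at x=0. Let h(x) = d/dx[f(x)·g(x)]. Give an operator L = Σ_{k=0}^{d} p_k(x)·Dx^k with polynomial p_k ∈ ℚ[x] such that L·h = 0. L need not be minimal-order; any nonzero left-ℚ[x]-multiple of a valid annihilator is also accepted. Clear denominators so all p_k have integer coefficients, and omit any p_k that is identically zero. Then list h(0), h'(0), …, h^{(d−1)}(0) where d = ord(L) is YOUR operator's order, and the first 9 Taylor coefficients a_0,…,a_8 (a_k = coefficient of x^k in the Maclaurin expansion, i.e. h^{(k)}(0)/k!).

f: a_k = -1, -1, -1/2, -1/6, -1/24, -1/120, -1/720, -1/5040, -1/40320, …
g: a_k = 0, -2, 0, 2/3, 0, -2/5, 0, 2/7, 0, …
Product ⇒ symmetric product L₀, ord ≤ 2.
Derive L from L₀ (diff closure).
L = (1 + 5·x - 3·x^2 + x^3) + (-6·x + 4·x^2 - 2·x^3)·Dx + (-1 + x - x^2 + x^3)·Dx^2  (order 2).
h: a_k = 2, 4, 1, -4/3, 3/4, 11/6, -31/40, -113/63, 1151/1344, …
ICs: h(0) = 2, h′(0) = 4.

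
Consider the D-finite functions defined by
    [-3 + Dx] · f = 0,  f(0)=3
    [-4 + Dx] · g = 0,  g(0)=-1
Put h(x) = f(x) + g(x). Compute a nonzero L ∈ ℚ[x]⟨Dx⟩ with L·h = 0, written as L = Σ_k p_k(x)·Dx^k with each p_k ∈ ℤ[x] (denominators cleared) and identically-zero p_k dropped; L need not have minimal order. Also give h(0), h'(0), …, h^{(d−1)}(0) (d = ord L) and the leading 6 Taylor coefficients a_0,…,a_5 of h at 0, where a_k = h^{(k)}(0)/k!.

L = 12 - 7·Dx + Dx^2  (order 2).
h: a_k = 2, 5, 11/2, 17/6, -13/24, -59/24, …
ICs: h(0) = 2, h′(0) = 5.

f: a_k = 3, 9, 27/2, 27/2, 81/8, 243/40, …
g: a_k = -1, -4, -8, -32/3, -32/3, -128/15, …
h₀=f+g: left-lcm gives L₀, ord ≤ 2.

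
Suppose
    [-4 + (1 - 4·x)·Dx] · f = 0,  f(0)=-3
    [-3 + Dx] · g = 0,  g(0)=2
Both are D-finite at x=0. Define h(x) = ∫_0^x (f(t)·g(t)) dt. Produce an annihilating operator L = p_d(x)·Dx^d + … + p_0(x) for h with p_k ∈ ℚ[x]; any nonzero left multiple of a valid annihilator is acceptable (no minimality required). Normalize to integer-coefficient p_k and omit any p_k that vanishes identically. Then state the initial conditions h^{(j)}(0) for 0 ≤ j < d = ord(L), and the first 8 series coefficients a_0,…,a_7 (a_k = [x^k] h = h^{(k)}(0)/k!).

f: a_k = -3, -12, -48, -192, -768, -3072, -12288, -49152, …
g: a_k = 2, 6, 9, 9, 27/4, 81/20, 81/40, 243/280, …
L₀ := L_f ⊗_s L_g (sym. prod.), ord ≤ 1.
∫: right-multiply L₀ by Dx.
L = (7 - 12·x)·Dx + (-1 + 4·x)·Dx^2  (order 2).
h: a_k = 0, -6, -21, -65, -807/4, -12993/20, -86701/40, -2081067/280, …
ICs: h(0) = 0, h′(0) = -6.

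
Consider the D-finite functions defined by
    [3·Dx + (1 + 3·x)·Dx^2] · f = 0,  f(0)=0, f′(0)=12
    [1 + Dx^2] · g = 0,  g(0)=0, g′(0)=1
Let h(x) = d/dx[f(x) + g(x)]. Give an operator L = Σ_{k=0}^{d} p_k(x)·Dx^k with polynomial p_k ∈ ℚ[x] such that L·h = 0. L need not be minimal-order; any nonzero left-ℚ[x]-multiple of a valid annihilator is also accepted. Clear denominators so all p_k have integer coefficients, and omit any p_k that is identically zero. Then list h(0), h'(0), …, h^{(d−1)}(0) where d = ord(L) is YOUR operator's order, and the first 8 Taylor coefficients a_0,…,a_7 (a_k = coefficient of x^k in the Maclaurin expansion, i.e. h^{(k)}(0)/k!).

f: a_k = 0, 12, -18, 36, -81, 972/5, -486, 8748/7, …
g: a_k = 0, 1, 0, -1/6, 0, 1/120, 0, -1/5040, …
Weyl lclm of L_f,L_g ⇒ L₀ (ord ≤ 4).
h=h₀': d/dx-closure on L₀ ⇒ L.
L = (165 + 18·x + 27·x^2) + (19 + 63·x + 27·x^2 + 27·x^3)·Dx + (165 + 18·x + 27·x^2)·Dx^2 + (19 + 63·x + 27·x^2 + 27·x^3)·Dx^3  (order 3).
h: a_k = 13, -36, 215/2, -324, 23329/24, -2916, 6298559/720, -26244, …
ICs: h(0) = 13, h′(0) = -36, h′′(0) = 215.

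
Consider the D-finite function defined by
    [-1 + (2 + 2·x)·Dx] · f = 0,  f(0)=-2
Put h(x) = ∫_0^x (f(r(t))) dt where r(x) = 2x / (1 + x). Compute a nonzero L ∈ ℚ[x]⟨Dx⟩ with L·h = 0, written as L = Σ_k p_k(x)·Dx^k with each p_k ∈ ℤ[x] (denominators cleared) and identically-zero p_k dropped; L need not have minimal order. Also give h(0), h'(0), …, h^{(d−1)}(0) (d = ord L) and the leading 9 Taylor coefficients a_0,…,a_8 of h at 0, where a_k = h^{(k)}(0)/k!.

L = -Dx + (1 + 4·x + 3·x^2)·Dx^2  (order 2).
h: a_k = 0, -2, -1, 1, -5/4, 37/20, -25/8, 327/56, -753/64, …
ICs: h(0) = 0, h′(0) = -2.

f: a_k = -2, -1, 1/4, -1/8, 5/64, -7/128, 21/512, -33/1024, 429/16384, …
Change of var in L_f (x↦r) gives L₀.
∫: right-multiply L₀ by Dx.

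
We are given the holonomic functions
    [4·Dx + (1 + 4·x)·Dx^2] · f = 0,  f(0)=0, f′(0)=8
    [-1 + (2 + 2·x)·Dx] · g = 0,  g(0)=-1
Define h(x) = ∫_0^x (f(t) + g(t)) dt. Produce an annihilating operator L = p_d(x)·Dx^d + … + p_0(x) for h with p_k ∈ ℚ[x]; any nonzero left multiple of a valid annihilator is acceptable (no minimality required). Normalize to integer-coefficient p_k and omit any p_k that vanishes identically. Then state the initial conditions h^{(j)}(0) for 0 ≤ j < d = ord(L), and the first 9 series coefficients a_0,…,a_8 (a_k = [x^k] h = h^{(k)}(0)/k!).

L = (52 + 16·x)·Dx^2 + (125 + 232·x + 80·x^2)·Dx^3 + (14 + 78·x + 96·x^2 + 32·x^3)·Dx^4  (order 4).
h: a_k = 0, -1, 15/4, -127/24, 2045/192, -16379/640, 174751/2560, -4194241/21504, 67108633/114688, …
ICs: h(0) = 0, h′(0) = -1, h′′(0) = 15/2, h′′′(0) = -127/4.

f: a_k = 0, 8, -16, 128/3, -128, 2048/5, -4096/3, 32768/7, -16384, …
g: a_k = -1, -1/2, 1/8, -1/16, 5/128, -7/256, 21/1024, -33/2048, 429/32768, …
f+g: L₀ = lclm(L_f,L_g), ord ≤ 2+1.
h=∫h₀ ⇒ L = L₀·Dx.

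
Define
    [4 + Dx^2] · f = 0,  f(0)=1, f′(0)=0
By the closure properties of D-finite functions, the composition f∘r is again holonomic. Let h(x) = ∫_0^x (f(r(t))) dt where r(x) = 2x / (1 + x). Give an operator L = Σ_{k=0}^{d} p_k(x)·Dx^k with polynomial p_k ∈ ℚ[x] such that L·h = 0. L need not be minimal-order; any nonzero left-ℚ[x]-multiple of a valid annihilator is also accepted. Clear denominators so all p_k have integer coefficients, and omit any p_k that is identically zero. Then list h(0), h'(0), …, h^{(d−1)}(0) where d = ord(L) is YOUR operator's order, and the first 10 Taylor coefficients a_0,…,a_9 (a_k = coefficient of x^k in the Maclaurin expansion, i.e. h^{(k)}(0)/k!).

L = 16·Dx + (2 + 6·x + 6·x^2 + 2·x^3)·Dx^2 + (1 + 4·x + 6·x^2 + 4·x^3 + x^4)·Dx^3  (order 3).
h: a_k = 0, 1, 0, -8/3, 4, -8/3, -16/9, 392/45, -82/5, 12568/567, …
ICs: h(0) = 0, h′(0) = 1, h′′(0) = 0.

f: a_k = 1, 0, -2, 0, 2/3, 0, -4/45, 0, 2/315, 0, …
L₀ from L_f via x↦r, Dx↦r'^{-1}Dx.
h=∫₀ˣh₀: take L = L₀·Dx.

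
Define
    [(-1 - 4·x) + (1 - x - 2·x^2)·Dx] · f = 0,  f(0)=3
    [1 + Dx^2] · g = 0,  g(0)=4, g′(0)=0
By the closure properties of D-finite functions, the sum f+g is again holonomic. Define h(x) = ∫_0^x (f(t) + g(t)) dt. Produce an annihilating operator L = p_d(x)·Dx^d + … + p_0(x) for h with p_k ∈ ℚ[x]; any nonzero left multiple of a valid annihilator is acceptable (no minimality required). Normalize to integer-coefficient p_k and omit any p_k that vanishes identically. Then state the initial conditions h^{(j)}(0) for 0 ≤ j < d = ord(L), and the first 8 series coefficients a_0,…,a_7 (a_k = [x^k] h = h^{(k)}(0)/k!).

f: a_k = 3, 3, 9, 15, 33, 63, 129, 255, …
g: a_k = 4, 0, -2, 0, 1/6, 0, -1/180, 0, …
L₀ := lclm(L_f,L_g); ord L₀ ≤ 1+2.
∫: right-multiply L₀ by Dx.
L = (31 + 146·x + 133·x^2 + 184·x^3 + 20·x^4 + 16·x^5)·Dx + (-7 - 3·x + 3·x^2 + 37·x^3 + 42·x^4 + 12·x^5 + 8·x^6)·Dx^2 + (31 + 146·x + 133·x^2 + 184·x^3 + 20·x^4 + 16·x^5)·Dx^3 + (-7 - 3·x + 3·x^2 + 37·x^3 + 42·x^4 + 12·x^5 + 8·x^6)·Dx^4  (order 4).
h: a_k = 0, 7, 3/2, 7/3, 15/4, 199/30, 21/2, 3317/180, …
ICs: h(0) = 0, h′(0) = 7, h′′(0) = 3, h′′′(0) = 14.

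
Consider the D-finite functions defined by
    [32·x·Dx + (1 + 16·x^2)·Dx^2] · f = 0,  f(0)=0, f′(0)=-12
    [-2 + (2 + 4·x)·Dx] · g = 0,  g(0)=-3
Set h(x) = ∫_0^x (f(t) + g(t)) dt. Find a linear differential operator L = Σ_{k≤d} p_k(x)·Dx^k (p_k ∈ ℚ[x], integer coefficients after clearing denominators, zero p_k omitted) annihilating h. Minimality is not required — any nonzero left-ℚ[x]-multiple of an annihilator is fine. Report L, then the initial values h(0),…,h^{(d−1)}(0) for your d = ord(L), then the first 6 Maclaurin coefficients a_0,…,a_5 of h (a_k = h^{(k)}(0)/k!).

f: a_k = 0, -12, 0, 64, 0, -3072/5, …
g: a_k = -3, -3, 3/2, -3/2, 15/8, -21/8, …
Weyl lclm of L_f,L_g ⇒ L₀ (ord ≤ 3).
∫: right-multiply L₀ by Dx.
L = (-32 - 160·x + 1536·x^2 + 1536·x^3)·Dx^2 + (-35 - 128·x + 1312·x^2 + 6144·x^3 + 5376·x^4)·Dx^3 + (-1 + 30·x + 96·x^2 + 576·x^3 + 1792·x^4 + 1536·x^5)·Dx^4  (order 4).
h: a_k = 0, -3, -15/2, 1/2, 125/8, 3/8, …
ICs: h(0) = 0, h′(0) = -3, h′′(0) = -15, h′′′(0) = 3.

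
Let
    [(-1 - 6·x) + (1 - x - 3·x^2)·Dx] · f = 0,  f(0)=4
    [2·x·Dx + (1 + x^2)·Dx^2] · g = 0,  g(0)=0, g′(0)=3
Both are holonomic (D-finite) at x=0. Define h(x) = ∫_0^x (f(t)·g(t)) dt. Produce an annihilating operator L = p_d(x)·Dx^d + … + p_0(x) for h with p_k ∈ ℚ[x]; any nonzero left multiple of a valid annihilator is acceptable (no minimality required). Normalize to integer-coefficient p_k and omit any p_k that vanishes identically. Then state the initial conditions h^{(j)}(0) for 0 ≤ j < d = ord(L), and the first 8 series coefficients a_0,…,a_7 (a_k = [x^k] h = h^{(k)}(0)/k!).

f: a_k = 4, 4, 16, 28, 76, 160, 388, 868, …
g: a_k = 0, 3, 0, -1, 0, 3/5, 0, -3/7, …
f·g: L₀ = L_f ⊗_s L_g, ord ≤ 1·2.
h=∫₀ˣh₀: take L = L₀·Dx.
L = (6 + 2·x + 18·x^2)·Dx + (2 + 10·x + 4·x^2 + 18·x^3)·Dx^2 + (-1 + x + 2·x^2 + x^3 + 3·x^4)·Dx^3  (order 3).
h: a_k = 0, 0, 6, 4, 11, 16, 536/15, 2272/35, …
ICs: h(0) = 0, h′(0) = 0, h′′(0) = 12.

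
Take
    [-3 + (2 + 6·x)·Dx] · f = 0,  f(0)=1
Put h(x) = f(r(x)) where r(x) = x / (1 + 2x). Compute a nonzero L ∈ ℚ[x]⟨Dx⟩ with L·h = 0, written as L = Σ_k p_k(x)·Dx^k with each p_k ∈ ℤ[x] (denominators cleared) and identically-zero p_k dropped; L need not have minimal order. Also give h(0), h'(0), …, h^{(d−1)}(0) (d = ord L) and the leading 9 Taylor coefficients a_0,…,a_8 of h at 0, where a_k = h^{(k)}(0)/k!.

L = -3 + (2 + 14·x + 20·x^2)·Dx  (order 1).
h: a_k = 1, 3/2, -33/8, 195/16, -4965/128, 33909/256, -492501/1024, 3761283/2048, -239121645/32768, …
ICs: h(0) = 1.

f: a_k = 1, 3/2, -9/8, 27/16, -405/128, 1701/256, -15309/1024, 72171/2048, -2814669/32768, …
f∘r: x↦r, Dx↦Dx/r' in L_f ⇒ L₀.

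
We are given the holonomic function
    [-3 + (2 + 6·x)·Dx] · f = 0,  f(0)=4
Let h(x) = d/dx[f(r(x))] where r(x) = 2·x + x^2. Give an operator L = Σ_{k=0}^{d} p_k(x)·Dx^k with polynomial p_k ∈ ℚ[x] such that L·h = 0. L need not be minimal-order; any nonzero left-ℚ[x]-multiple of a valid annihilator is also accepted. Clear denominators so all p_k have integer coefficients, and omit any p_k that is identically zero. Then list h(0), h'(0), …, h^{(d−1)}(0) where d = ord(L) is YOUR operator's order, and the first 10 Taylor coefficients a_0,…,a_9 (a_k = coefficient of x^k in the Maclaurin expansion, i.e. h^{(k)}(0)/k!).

L = -2 + (-1 - 7·x - 9·x^2 - 3·x^3)·Dx  (order 1).
h: a_k = 12, -24, 108, -504, 2430, -11988, 60102, -304884, 3120849/2, -8042085, …
ICs: h(0) = 12.

f: a_k = 4, 6, -9/2, 27/4, -405/32, 1701/64, -15309/256, 72171/512, -2814669/8192, 14073345/16384, …
Substitute x→r, Dx→(1/r')Dx; clear ⇒ L₀.
Derive L from L₀ (diff closure).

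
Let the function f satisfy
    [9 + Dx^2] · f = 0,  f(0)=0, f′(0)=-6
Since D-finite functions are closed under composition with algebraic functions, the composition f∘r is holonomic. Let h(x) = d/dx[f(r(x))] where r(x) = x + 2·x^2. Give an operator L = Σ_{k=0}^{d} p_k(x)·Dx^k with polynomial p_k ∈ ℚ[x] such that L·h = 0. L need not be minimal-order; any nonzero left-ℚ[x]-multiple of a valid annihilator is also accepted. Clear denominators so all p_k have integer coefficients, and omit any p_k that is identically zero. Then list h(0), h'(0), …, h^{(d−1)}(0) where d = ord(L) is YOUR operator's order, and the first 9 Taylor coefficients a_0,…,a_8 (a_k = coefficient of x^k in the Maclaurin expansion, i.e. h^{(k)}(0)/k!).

f: a_k = 0, -6, 0, 9, 0, -81/20, 0, 243/280, 0, …
h₀=f(r): pull back L_f along r ⇒ L₀.
h₀' ⇒ L via d/dx closure of L₀.
L = (57 + 144·x + 864·x^2 + 2304·x^3 + 2304·x^4) + (-12 - 48·x)·Dx + (1 + 8·x + 16·x^2)·Dx^2  (order 2).
h: a_k = -6, -24, 27, 216, 2079/4, 189, -45117/40, -12474/5, -5064363/2240, …
ICs: h(0) = -6, h′(0) = -24.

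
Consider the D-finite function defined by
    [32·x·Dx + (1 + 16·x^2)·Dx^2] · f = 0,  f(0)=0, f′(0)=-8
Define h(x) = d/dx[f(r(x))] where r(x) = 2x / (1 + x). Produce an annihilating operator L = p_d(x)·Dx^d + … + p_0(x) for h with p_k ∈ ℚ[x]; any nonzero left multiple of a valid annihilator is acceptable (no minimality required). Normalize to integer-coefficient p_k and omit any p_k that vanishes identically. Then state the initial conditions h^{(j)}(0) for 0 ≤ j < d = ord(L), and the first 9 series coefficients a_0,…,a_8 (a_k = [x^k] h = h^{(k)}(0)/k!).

L = (2 + 130·x) + (1 + 2·x + 65·x^2)·Dx  (order 1).
h: a_k = -16, 32, 976, -4032, -55376, 372832, 2853776, -29941632, -125612176, …
ICs: h(0) = -16.

f: a_k = 0, -8, 0, 128/3, 0, -2048/5, 0, 32768/7, 0, …
L₀ from L_f via x↦r, Dx↦r'^{-1}Dx.
Derive L from L₀ (diff closure).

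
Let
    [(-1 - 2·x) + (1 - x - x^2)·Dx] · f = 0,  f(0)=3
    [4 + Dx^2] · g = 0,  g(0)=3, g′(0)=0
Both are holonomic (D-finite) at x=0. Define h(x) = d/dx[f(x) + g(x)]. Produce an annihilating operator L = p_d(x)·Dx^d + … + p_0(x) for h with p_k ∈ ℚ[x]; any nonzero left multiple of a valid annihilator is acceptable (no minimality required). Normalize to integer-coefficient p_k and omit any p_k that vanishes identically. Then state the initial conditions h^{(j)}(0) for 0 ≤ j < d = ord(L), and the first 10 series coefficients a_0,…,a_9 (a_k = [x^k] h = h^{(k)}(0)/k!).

f: a_k = 3, 3, 6, 9, 15, 24, 39, 63, 102, 165, …
g: a_k = 3, 0, -6, 0, 2, 0, -4/15, 0, 2/105, 0, …
f+g: L₀ = lclm(L_f,L_g), ord ≤ 1+2.
h₀' ⇒ L via d/dx closure of L₀.
L = (272 + 704·x + 880·x^2 + 400·x^3 + 320·x^4 + 144·x^5 + 48·x^6) + (-44 - 52·x + 108·x^2 + 80·x^3 + 40·x^4 + 72·x^5 + 56·x^6 + 16·x^7)·Dx + (68 + 176·x + 220·x^2 + 100·x^3 + 80·x^4 + 36·x^5 + 12·x^6)·Dx^2 + (-11 - 13·x + 27·x^2 + 20·x^3 + 10·x^4 + 18·x^5 + 14·x^6 + 4·x^7)·Dx^3  (order 3).
h: a_k = 3, 0, 27, 68, 120, 1162/5, 441, 85696/105, 1485, 2523142/945, …
ICs: h(0) = 3, h′(0) = 0, h′′(0) = 54.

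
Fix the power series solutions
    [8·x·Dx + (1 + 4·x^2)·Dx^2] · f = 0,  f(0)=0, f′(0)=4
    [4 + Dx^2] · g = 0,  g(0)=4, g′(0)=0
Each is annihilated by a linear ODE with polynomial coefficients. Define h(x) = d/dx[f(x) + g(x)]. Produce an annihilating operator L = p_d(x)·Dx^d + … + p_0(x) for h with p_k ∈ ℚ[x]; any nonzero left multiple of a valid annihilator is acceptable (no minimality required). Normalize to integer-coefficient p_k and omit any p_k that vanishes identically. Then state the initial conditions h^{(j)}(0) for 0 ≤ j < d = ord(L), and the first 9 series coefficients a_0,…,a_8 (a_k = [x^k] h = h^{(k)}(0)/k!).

f: a_k = 0, 4, 0, -16/3, 0, 64/5, 0, -256/7, 0, …
g: a_k = 4, 0, -8, 0, 8/3, 0, -16/45, 0, 8/315, …
Sum ⇒ L₀ = lclm(L_f,L_g) in ℚ(x)⟨Dx⟩.
h₀' ⇒ L via d/dx closure of L₀.
L = (-352·x + 1792·x^3 + 512·x^5) + (-4 + 112·x^2 + 576·x^4 + 256·x^6)·Dx + (-88·x + 448·x^3 + 128·x^5)·Dx^2 + (-1 + 28·x^2 + 144·x^4 + 64·x^6)·Dx^3  (order 3).
h: a_k = 4, -16, -16, 32/3, 64, -32/15, -256, 64/315, 1024, …
ICs: h(0) = 4, h′(0) = -16, h′′(0) = -32.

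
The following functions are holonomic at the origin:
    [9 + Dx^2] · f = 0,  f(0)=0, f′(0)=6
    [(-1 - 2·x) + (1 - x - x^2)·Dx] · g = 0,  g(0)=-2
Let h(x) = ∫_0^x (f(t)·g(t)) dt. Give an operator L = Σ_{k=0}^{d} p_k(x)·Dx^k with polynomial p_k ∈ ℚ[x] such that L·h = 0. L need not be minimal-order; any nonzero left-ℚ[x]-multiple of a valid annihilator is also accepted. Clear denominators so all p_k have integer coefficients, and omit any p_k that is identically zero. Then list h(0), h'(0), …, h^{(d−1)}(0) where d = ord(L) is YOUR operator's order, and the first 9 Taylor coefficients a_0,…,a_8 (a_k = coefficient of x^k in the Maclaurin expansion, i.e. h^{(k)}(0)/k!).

f: a_k = 0, 6, 0, -9, 0, 81/20, 0, -243/280, 0, …
g: a_k = -2, -2, -4, -6, -10, -16, -26, -42, -68, …
h₀=f·g: eliminate ⇒ L₀, order ≤ 2·1.
h=∫₀ˣh₀: take L = L₀·Dx.
L = (-7 + 9·x + 9·x^2)·Dx + (2 + 4·x)·Dx^2 + (-1 + x + x^2)·Dx^3  (order 3).
h: a_k = 0, 0, -6, -4, -3/2, -18/5, -107/20, -501/70, -2253/224, …
ICs: h(0) = 0, h′(0) = 0, h′′(0) = -12.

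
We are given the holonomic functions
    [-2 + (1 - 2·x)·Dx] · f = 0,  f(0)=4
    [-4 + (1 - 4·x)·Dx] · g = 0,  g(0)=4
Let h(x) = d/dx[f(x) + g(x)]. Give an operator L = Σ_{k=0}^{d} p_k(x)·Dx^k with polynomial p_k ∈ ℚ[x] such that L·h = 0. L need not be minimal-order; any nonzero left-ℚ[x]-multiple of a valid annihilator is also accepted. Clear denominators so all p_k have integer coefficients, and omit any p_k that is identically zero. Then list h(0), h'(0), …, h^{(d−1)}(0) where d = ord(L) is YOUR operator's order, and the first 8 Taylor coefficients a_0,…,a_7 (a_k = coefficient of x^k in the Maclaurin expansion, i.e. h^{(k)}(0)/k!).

f: a_k = 4, 8, 16, 32, 64, 128, 256, 512, …
g: a_k = 4, 16, 64, 256, 1024, 4096, 16384, 65536, …
Weyl lclm of L_f,L_g ⇒ L₀ (ord ≤ 2).
Derive L from L₀ (diff closure).
L = 48 + (-18 + 48·x)·Dx + (1 - 6·x + 8·x^2)·Dx^2  (order 2).
h: a_k = 24, 160, 864, 4352, 21120, 99840, 462336, 2105344, …
ICs: h(0) = 24, h′(0) = 160.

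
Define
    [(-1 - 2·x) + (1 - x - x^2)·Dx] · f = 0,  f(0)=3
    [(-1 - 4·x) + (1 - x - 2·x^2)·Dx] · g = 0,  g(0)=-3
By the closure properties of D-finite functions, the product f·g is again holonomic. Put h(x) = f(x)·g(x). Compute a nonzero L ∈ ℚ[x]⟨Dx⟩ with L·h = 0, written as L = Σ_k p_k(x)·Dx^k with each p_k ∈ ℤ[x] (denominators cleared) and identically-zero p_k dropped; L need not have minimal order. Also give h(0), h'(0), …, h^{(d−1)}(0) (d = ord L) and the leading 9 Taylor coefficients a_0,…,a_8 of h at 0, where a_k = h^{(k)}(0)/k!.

f: a_k = 3, 3, 6, 9, 15, 24, 39, 63, 102, …
g: a_k = -3, -3, -9, -15, -33, -63, -129, -255, -513, …
h₀=f·g: eliminate ⇒ L₀, order ≤ 1·1.
L = (-2 - 4·x + 9·x^2 + 8·x^3) + (1 - 2·x - 2·x^2 + 3·x^3 + 2·x^4)·Dx  (order 1).
h: a_k = -9, -18, -54, -117, -270, -576, -1233, -2574, -5346, …
ICs: h(0) = -9.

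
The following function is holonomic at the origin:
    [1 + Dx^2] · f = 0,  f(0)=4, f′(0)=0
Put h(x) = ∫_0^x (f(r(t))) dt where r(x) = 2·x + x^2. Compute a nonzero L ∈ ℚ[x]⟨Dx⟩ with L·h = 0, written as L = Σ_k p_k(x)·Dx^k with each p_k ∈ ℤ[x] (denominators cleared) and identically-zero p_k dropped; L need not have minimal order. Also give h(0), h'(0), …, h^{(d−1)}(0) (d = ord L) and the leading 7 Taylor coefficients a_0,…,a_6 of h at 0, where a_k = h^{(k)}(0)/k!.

f: a_k = 4, 0, -2, 0, 1/6, 0, -1/180, …
h₀=f(r): pull back L_f along r ⇒ L₀.
Integrate: L := L₀·Dx.
L = (4 + 12·x + 12·x^2 + 4·x^3)·Dx - Dx^2 + (1 + x)·Dx^3  (order 3).
h: a_k = 0, 4, 0, -8/3, -2, 2/15, 8/9, …
ICs: h(0) = 0, h′(0) = 4, h′′(0) = 0.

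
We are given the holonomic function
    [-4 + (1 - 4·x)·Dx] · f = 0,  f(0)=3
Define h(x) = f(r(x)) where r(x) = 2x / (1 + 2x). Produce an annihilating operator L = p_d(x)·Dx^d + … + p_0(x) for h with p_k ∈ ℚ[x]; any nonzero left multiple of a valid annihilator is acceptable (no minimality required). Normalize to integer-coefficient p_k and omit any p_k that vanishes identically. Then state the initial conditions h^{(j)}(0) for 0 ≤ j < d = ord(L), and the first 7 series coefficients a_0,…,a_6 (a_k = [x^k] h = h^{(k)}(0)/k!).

f: a_k = 3, 12, 48, 192, 768, 3072, 12288, …
h₀=f(r): pull back L_f along r ⇒ L₀.
L = 8 + (-1 + 4·x + 12·x^2)·Dx  (order 1).
h: a_k = 3, 24, 144, 864, 5184, 31104, 186624, …
ICs: h(0) = 3.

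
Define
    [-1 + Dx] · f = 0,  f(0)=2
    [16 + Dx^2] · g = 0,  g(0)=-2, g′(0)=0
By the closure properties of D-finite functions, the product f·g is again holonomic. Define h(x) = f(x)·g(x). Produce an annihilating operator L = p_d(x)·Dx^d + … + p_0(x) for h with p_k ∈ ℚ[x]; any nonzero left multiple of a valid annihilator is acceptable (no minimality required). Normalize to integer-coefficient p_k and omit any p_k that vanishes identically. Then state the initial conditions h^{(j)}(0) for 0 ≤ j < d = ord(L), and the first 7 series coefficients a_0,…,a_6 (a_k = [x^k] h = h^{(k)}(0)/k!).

f: a_k = 2, 2, 1, 1/3, 1/12, 1/60, 1/360, …
g: a_k = -2, 0, 16, 0, -64/3, 0, 512/45, …
L₀ := L_f ⊗_s L_g (sym. prod.), ord ≤ 2.
L = 17 - 2·Dx + Dx^2  (order 2).
h: a_k = -4, -4, 30, 94/3, -161/6, -1121/30, 11/4, …
ICs: h(0) = -4, h′(0) = -4.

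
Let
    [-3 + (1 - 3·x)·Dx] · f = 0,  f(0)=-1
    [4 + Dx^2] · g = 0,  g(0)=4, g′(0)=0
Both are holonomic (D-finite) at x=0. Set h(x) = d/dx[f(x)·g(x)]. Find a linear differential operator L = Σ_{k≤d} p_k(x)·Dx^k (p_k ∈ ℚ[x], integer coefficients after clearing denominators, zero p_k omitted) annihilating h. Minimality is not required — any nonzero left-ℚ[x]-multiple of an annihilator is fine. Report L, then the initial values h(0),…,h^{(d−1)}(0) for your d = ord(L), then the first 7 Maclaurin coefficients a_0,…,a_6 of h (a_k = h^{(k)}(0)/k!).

L = (-14 - 24·x + 36·x^2) + (-6 + 18·x)·Dx + (1 - 6·x + 9·x^2)·Dx^2  (order 2).
h: a_k = -12, -56, -252, -3056/3, -3820, -206248/15, -721868/15, …
ICs: h(0) = -12, h′(0) = -56.

f: a_k = -1, -3, -9, -27, -81, -243, -729, …
g: a_k = 4, 0, -8, 0, 8/3, 0, -16/45, …
Sym-product of L_f,L_g gives L₀ (≤ ord 2).
h=h₀': d/dx-closure on L₀ ⇒ L.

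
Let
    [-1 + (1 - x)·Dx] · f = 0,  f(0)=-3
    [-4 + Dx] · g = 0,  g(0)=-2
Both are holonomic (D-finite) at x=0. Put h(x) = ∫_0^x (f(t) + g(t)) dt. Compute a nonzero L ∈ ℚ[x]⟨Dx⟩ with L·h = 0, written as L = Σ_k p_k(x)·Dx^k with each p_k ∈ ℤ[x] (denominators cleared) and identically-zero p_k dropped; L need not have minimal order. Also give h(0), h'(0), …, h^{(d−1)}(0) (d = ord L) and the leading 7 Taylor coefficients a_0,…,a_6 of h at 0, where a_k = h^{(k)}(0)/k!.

L = (8 - 16·x)·Dx + (-14 + 32·x - 16·x^2)·Dx^2 + (3 - 7·x + 4·x^2)·Dx^3  (order 3).
h: a_k = 0, -5, -11/2, -19/3, -73/12, -73/15, -301/90, …
ICs: h(0) = 0, h′(0) = -5, h′′(0) = -11.

f: a_k = -3, -3, -3, -3, -3, -3, -3, …
g: a_k = -2, -8, -16, -64/3, -64/3, -256/15, -512/45, …
f+g: L₀ = lclm(L_f,L_g), ord ≤ 1+1.
h=∫h₀ ⇒ L = L₀·Dx.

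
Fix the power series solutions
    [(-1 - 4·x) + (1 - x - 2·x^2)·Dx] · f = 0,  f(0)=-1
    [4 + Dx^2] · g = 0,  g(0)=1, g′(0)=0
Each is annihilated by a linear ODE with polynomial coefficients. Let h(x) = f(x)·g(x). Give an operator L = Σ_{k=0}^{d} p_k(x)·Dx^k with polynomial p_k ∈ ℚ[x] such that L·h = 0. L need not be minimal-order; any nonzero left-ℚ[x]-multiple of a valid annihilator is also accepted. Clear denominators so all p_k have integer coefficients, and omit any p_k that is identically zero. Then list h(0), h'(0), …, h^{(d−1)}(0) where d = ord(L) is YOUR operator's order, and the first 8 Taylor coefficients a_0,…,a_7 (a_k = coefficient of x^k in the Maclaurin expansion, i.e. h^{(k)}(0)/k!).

f: a_k = -1, -1, -3, -5, -11, -21, -43, -85, …
g: a_k = 1, 0, -2, 0, 2/3, 0, -4/45, 0, …
Product ⇒ symmetric product L₀, ord ≤ 2.
L = (4·x + 8·x^2) + (2 + 8·x)·Dx + (-1 + x + 2·x^2)·Dx^2  (order 2).
h: a_k = -1, -1, -1, -3, -17/3, -35/3, -1031/45, -2081/45, …
ICs: h(0) = -1, h′(0) = -1.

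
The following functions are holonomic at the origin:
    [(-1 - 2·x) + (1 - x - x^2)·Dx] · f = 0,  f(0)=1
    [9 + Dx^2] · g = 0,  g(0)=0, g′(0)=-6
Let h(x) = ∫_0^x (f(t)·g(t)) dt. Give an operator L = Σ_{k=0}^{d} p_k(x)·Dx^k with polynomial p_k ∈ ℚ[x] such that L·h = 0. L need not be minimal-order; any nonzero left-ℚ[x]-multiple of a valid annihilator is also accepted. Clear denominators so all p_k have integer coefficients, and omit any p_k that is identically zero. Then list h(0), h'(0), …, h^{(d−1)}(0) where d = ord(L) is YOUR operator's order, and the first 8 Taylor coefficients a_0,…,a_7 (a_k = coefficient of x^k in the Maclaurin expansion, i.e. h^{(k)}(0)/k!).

L = (-7 + 9·x + 9·x^2)·Dx + (2 + 4·x)·Dx^2 + (-1 + x + x^2)·Dx^3  (order 3).
h: a_k = 0, 0, -3, -2, -3/4, -9/5, -107/40, -501/140, …
ICs: h(0) = 0, h′(0) = 0, h′′(0) = -6.

f: a_k = 1, 1, 2, 3, 5, 8, 13, 21, …
g: a_k = 0, -6, 0, 9, 0, -81/20, 0, 243/280, …
Product ⇒ symmetric product L₀, ord ≤ 2.
h=∫₀ˣh₀: take L = L₀·Dx.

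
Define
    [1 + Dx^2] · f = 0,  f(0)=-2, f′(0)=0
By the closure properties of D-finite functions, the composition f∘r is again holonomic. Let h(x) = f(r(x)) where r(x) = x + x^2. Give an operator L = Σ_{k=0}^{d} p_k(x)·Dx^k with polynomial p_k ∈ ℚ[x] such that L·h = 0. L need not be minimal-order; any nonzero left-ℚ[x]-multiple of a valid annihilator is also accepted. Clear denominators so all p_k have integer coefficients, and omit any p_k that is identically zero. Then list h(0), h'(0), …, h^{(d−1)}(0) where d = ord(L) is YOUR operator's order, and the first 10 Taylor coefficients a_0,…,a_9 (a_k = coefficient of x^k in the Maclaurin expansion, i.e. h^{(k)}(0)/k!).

f: a_k = -2, 0, 1, 0, -1/12, 0, 1/360, 0, -1/20160, 0, …
Substitute x→r, Dx→(1/r')Dx; clear ⇒ L₀.
L = (1 + 6·x + 12·x^2 + 8·x^3) - 2·Dx + (1 + 2·x)·Dx^2  (order 2).
h: a_k = -2, 0, 1, 2, 11/12, -1/3, -179/360, -19/60, -841/20160, 139/2520, …
ICs: h(0) = -2, h′(0) = 0.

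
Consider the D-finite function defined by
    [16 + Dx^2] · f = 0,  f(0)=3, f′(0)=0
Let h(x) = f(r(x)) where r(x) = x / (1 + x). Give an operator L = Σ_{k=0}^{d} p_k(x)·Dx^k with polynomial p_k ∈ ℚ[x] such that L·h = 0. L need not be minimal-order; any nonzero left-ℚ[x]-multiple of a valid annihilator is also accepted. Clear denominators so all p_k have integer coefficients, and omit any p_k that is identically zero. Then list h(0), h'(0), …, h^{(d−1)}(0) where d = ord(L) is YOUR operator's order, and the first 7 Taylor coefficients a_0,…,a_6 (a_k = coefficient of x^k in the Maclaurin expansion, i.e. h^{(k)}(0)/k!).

L = 16 + (2 + 6·x + 6·x^2 + 2·x^3)·Dx + (1 + 4·x + 6·x^2 + 4·x^3 + x^4)·Dx^2  (order 2).
h: a_k = 3, 0, -24, 48, -40, -32, 2744/15, …
ICs: h(0) = 3, h′(0) = 0.

f: a_k = 3, 0, -24, 0, 32, 0, -256/15, …
Change of var in L_f (x↦r) gives L₀.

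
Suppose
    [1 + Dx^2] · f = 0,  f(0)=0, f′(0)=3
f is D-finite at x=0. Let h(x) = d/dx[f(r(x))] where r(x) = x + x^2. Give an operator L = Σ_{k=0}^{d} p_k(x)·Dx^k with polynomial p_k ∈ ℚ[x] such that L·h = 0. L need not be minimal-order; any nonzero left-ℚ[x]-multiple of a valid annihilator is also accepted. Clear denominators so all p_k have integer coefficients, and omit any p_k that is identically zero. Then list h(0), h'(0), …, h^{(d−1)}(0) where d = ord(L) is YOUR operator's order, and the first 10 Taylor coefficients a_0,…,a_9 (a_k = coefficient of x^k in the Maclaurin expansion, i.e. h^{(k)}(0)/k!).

f: a_k = 0, 3, 0, -1/2, 0, 1/40, 0, -1/1680, 0, 1/120960, …
f∘r: x↦r, Dx↦Dx/r' in L_f ⇒ L₀.
Derive L from L₀ (diff closure).
L = (13 + 8·x + 24·x^2 + 32·x^3 + 16·x^4) + (-6 - 12·x)·Dx + (1 + 4·x + 4·x^2)·Dx^2  (order 2).
h: a_k = 3, 6, -3/2, -6, -59/8, -9/4, 419/240, 59/30, 13609/13440, 19/448, …
ICs: h(0) = 3, h′(0) = 6.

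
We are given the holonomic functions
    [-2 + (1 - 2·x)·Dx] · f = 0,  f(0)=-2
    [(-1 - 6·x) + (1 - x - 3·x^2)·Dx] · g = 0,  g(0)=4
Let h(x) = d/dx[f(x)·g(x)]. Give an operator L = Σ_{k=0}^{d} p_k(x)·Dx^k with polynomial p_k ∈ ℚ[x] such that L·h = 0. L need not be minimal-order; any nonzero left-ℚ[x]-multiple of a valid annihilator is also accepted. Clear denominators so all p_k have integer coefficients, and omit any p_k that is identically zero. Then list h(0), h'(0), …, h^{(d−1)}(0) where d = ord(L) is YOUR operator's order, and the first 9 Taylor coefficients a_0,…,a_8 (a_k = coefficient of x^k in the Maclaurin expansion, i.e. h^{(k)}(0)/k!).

f: a_k = -2, -4, -8, -16, -32, -64, -128, -256, -512, …
g: a_k = 4, 4, 16, 28, 76, 160, 388, 868, 2032, …
h₀=f·g: eliminate ⇒ L₀, order ≤ 1·1.
Differentiate: ansatz ord ≤ ord L₀ ⇒ L.
L = (20 - 18·x - 102·x^2 - 96·x^3 + 432·x^4) + (-3 + 7·x + 27·x^2 - 70·x^3 - 30·x^4 + 108·x^5)·Dx  (order 1).
h: a_k = -24, -160, -648, -2336, -7440, -22512, -64680, -180352, -489240, …
ICs: h(0) = -24.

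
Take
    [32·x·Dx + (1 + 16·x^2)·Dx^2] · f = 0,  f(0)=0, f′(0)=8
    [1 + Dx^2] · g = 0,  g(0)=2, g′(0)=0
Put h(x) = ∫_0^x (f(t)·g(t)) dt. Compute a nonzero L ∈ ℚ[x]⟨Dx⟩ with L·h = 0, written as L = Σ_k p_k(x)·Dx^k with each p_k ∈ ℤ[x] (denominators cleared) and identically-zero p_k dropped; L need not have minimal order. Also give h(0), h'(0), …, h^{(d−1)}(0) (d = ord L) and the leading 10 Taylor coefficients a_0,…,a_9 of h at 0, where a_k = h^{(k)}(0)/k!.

f: a_k = 0, 8, 0, -128/3, 0, 2048/5, 0, -32768/7, 0, 524288/9, …
g: a_k = 2, 0, -1, 0, 1/12, 0, -1/360, 0, 1/20160, 0, …
Sym-product of L_f,L_g gives L₀ (≤ ord 4).
h=∫h₀ ⇒ L = L₀·Dx.
L = (1105 + 51776·x^2 + 22016·x^4 + 16384·x^6 + 65536·x^8)·Dx + (2112·x + 35840·x^3 + 49152·x^5 + 262144·x^7)·Dx^2 + (1122 + 52352·x^2 + 27648·x^4 + 32768·x^6 + 131072·x^8)·Dx^3 + (2112·x + 35840·x^3 + 49152·x^5 + 262144·x^7)·Dx^4 + (17 + 576·x^2 + 5632·x^4 + 16384·x^6 + 65536·x^8)·Dx^5  (order 5).
h: a_k = 0, 0, 8, 0, -70/3, 0, 6469/45, 0, -3079271/2520, 0, …
ICs: h(0) = 0, h′(0) = 0, h′′(0) = 16, h′′′(0) = 0, h′′′′(0) = -560.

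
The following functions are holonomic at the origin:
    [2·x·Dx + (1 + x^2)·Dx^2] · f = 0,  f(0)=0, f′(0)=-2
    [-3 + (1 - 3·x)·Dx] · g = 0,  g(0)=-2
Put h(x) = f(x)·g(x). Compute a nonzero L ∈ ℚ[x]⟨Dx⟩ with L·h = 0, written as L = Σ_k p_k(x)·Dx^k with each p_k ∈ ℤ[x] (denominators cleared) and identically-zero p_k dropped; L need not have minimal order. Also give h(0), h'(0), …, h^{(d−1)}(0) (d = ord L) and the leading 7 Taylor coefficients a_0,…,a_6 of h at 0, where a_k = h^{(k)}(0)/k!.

f: a_k = 0, -2, 0, 2/3, 0, -2/5, 0, …
g: a_k = -2, -6, -18, -54, -162, -486, -1458, …
Sym-product of L_f,L_g gives L₀ (≤ ord 2).
L = 6·x + (6 - 2·x + 12·x^2)·Dx + (-1 + 3·x - x^2 + 3·x^3)·Dx^2  (order 2).
h: a_k = 0, 4, 12, 104/3, 104, 1564/5, 4692/5, …
ICs: h(0) = 0, h′(0) = 4.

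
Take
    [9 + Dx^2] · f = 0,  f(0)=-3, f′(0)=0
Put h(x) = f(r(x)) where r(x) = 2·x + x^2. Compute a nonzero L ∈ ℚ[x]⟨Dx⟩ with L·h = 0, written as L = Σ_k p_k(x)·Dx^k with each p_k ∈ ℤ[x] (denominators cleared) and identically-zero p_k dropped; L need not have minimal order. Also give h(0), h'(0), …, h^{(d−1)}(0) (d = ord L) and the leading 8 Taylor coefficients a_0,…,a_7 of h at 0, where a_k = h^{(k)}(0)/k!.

f: a_k = -3, 0, 27/2, 0, -81/8, 0, 243/80, 0, …
Substitute x→r, Dx→(1/r')Dx; clear ⇒ L₀.
L = (36 + 108·x + 108·x^2 + 36·x^3) - Dx + (1 + x)·Dx^2  (order 2).
h: a_k = -3, 0, 54, 54, -297/2, -324, -243/5, 2511/5, …
ICs: h(0) = -3, h′(0) = 0.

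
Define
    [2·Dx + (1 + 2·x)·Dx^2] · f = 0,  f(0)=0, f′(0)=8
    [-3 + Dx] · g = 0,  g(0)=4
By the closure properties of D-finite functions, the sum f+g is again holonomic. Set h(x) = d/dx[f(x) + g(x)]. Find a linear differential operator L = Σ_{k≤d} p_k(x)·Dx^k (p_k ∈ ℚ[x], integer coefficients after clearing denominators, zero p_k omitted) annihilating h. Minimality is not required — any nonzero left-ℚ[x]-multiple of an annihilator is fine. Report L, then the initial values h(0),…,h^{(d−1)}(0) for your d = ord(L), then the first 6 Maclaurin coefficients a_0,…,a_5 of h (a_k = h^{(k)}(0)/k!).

f: a_k = 0, 8, -8, 32/3, -16, 128/5, …
g: a_k = 4, 12, 18, 18, 27/2, 81/10, …
L₀ := lclm(L_f,L_g); ord L₀ ≤ 2+1.
Differentiate: ansatz ord ≤ ord L₀ ⇒ L.
L = (-42 - 36·x) + (-1 - 36·x - 36·x^2)·Dx + (5 + 16·x + 12·x^2)·Dx^2  (order 2).
h: a_k = 20, 20, 86, -10, 337/2, -2317/10, …
ICs: h(0) = 20, h′(0) = 20.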